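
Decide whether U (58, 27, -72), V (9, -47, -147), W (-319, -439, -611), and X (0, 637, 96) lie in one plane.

Yes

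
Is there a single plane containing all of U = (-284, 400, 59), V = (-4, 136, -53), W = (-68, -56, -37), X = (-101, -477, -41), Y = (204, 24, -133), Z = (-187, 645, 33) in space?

Yes

The plane through U, V, W has normal n = UV × UW = (-25728, 2688, -70656) and equation n·P = 4213248.
Checking the remaining points: n·X = 4213248, n·Y = 4213248, n·Z = 4213248.
All equal 4213248, so all 6 points lie in one plane.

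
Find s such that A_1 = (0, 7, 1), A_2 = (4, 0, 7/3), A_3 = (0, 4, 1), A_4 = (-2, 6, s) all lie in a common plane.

Coplanarity ⇔ det[A_1A_2; A_1A_3; A_1A_4] = 0.
Expanding, this is linear in s: (-12)s + (4) = 0.
So s = 1/3.

1/3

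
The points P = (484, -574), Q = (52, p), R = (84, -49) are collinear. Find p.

The three points are collinear iff det[PQ; PR] = 0.
This determinant is linear in p: (400)p + (2800) = 0, so p = -7.

-7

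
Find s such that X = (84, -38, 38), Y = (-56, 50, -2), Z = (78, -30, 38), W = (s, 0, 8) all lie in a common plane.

Normal to plane XYZ: n = (320, 240, -592); plane equation n·P = -4736.
Requiring n·W = -4736: (320)s + (-4736) = -4736.
So s = 0.

0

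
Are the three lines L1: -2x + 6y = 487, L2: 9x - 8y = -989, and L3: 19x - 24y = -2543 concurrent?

The three lines meet at one point iff the augmented coefficient matrix [aᵢ bᵢ cᵢ] has rank < 3, i.e. its determinant vanishes.
Here the determinant is 192.
Nonzero, so no common point exists.

No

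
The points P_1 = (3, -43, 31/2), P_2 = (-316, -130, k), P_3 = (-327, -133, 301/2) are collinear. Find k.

Collinearity requires P_1P_2 × P_1P_3 = 0; each component is linear in k.
The x-component gives (90)k + (-13140) = 0, so k = 146.
The remaining components then also vanish.

146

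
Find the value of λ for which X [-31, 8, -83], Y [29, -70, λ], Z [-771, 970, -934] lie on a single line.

-14

Direction XZ = (-740, 962, -851). From the x-coordinate of Y, the parameter along the line is τ = (29 − (-31))/(-740) = -3/37.
Then λ = (-83) + (-3/37)·(-851) = -14.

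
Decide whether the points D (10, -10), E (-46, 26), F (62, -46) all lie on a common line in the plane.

DE = (-56, 36), DF = (52, -36).
Twice the signed area of △DEF is (-56)(-36) − (36)(52) = 144.
The area is nonzero, so the three points are not collinear.

No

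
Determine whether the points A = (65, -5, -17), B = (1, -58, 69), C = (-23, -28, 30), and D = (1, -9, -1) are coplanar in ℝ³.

A normal to the plane through A, B, C is n = AB × AC = (-513, -4560, -3192).
The plane has equation n·P = 43719. For D: n·D = 43719.
Equal, so D lies in the plane and all four are coplanar.

Yes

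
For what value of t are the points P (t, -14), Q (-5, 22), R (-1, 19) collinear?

43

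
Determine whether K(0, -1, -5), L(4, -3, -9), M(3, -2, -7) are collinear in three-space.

No

KL = (4, -2, -4), KM = (3, -1, -2).
Comparing components 3 and 1: (-4)(3) − (4)(-2) = -4 ≠ 0, so KL and KM are not parallel and the points are not collinear.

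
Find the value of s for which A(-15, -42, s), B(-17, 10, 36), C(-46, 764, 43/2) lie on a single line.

37

Collinearity requires AB × AC = 0; each component is linear in s.
The x-component gives (754)s + (-27898) = 0, so s = 37.
The remaining components then also vanish.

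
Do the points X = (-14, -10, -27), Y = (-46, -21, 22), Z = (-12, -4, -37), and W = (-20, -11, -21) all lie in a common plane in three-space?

No

With X as base: XY = (-32, -11, 49), XZ = (2, 6, -10), XW = (-6, -1, 6).
XZ × XW = (26, 48, 34).
XY · (XZ × XW) = 306.
Since 306 ≠ 0, the four points are not coplanar.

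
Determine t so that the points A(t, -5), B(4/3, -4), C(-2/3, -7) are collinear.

2/3

Collinearity: (A − B) must be parallel to (C − B) = (-2, -3).
Cross-multiplying the components: (t − 4/3)·(-3) = (-1)·(-2).
Solving gives t = 2/3.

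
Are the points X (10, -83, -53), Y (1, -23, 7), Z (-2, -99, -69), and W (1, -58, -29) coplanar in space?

With X as base: XY = (-9, 60, 60), XZ = (-12, -16, -16), XW = (-9, 25, 24).
XZ × XW = (16, 432, -444).
XY · (XZ × XW) = -864.
Since -864 ≠ 0, the four points are not coplanar.

No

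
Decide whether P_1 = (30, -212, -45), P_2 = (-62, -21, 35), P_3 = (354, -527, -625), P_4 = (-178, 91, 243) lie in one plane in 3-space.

No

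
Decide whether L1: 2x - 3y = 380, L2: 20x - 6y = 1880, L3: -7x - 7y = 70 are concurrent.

The three lines meet at one point iff the augmented coefficient matrix [aᵢ bᵢ cᵢ] has rank < 3, i.e. its determinant vanishes.
Here the determinant is 0.
It vanishes, so the lines are concurrent at (70, -80).

Yes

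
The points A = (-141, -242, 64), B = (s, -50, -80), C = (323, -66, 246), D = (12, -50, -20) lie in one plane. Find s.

The points are coplanar iff AB · (AC × AD) = 0.
Expanding, this is linear in s: (-49728)s + (-3132864) = 0.
So s = -63.

-63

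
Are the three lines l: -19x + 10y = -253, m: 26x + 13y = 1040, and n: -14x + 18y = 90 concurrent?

Yes

Intersecting l and m: solving the 2×2 system gives (x, y) = (27, 26).
Substitute into n: (-14)(27) + (18)(26) = 90.
This equals 90, so (27, 26) lies on all three lines and they are concurrent.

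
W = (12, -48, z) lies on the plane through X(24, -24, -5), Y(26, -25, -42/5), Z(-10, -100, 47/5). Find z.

7/5

The plane through X, Y, Z has equation −(1364/5)x + (434/5)y − 186z = -38502/5.
Substituting W: (-186)z + (-7440) = -38502/5, so z = 7/5.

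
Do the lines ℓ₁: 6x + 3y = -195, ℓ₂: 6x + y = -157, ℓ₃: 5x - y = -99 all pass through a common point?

No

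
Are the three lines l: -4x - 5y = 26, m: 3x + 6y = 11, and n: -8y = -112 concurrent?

No

Intersecting l and m: solving the 2×2 system gives (x, y) = (-211/9, 122/9).
Substitute into n: (0)(-211/9) + (-8)(122/9) = -976/9.
But n requires -112 ≠ -976/9, so the three lines have no common point.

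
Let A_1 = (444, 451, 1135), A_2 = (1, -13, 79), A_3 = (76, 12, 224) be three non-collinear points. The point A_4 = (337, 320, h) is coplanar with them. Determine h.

Coplanarity requires A_1A_2 · (A_1A_3 × A_1A_4) = 0.
A_1A_2 = (-443, -464, -1056), A_1A_3 = (-368, -439, -911); the triple product is linear in h with coefficient 23725 and constant term -20593300.
Setting it to zero: h = 868.

868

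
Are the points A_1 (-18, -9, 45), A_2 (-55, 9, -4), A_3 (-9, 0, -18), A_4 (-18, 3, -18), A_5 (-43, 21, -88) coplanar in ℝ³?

No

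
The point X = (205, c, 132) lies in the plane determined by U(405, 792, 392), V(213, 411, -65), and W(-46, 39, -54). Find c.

444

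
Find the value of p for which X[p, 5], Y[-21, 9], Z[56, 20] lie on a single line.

The three points are collinear iff det[XY; XZ] = 0.
This determinant is linear in p: (-11)p + (-539) = 0, so p = -49.

-49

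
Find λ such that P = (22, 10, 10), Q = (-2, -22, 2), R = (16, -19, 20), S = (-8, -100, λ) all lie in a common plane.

40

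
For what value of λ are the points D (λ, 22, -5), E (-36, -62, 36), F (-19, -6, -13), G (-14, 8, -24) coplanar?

Coplanarity ⇔ det[DE; DF; DG] = 0.
Expanding, this is linear in λ: (-70)λ + (630) = 0.
So λ = 9.

9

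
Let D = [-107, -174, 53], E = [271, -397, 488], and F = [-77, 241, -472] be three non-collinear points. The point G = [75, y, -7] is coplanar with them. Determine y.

-73

The plane through D, E, F has equation −63450x + 211500y + 163560z = -21343170.
Substituting G: (211500)y + (-5903670) = -21343170, so y = -73.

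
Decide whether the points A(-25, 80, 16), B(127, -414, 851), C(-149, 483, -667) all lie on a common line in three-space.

AB = (152, -494, 835), AC = (-124, 403, -683).
Comparing components 2 and 3: (-494)(-683) − (835)(403) = 897 ≠ 0, so AB and AC are not parallel and the points are not collinear.

No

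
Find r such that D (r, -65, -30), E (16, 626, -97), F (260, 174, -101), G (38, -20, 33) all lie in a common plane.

213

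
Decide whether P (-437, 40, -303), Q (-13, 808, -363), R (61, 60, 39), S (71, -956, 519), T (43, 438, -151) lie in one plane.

The plane through P, Q, R has normal n = PQ × PR = (263856, -174888, -373984) and equation n·X = -8983440.
Checking the remaining points: n·S = -8170992, n·T = -8783552.
Since n·S = -8170992 ≠ -8983440, S is off the plane and the points are not all coplanar.

No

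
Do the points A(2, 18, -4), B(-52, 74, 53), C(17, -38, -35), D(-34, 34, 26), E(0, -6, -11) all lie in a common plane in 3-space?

No

The plane through A, B, C has normal n = AB × AC = (1456, -819, 2184) and equation n·P = -20566.
Checking the remaining points: n·D = -20566, n·E = -19110.
Since n·E = -19110 ≠ -20566, E is off the plane and the points are not all coplanar.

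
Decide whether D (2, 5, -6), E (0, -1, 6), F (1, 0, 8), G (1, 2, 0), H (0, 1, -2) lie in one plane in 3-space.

The plane through D, E, F has normal n = DE × DF = (-24, 16, 4) and equation n·P = 8.
Checking the remaining points: n·G = 8, n·H = 8.
All equal 8, so all 5 points lie in one plane.

Yes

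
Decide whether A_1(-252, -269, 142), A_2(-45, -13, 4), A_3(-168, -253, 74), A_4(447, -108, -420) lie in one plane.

No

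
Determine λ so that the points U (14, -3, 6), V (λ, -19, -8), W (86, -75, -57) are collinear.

30

Collinearity requires UV × UW = 0; each component is linear in λ.
The y-component gives (63)λ + (-1890) = 0, so λ = 30.
The remaining components then also vanish.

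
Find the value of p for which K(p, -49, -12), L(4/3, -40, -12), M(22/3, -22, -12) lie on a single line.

Direction LM = (6, 18, 0). From the y-coordinate of K, the parameter along the line is τ = (-49 − (-40))/18 = -1/2.
Then p = 4/3 + (-1/2)·(6) = -5/3.

-5/3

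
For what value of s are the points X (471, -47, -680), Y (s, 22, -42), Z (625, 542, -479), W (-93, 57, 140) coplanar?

The points are coplanar iff XY · (XZ × XW) = 0.
Expanding, this is linear in s: (462076)s + (-12013976) = 0.
So s = 26.

26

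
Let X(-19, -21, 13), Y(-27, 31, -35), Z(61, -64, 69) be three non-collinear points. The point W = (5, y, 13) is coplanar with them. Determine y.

-15

A normal to the plane is n = XY × XZ = (848, -3392, -3816).
W lies in the plane iff n · XW = 0.
This gives (-3392)y + (-50880) = 0, so y = -15.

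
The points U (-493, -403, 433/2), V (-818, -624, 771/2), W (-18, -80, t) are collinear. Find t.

Collinearity requires UV × UW = 0; each component is linear in t.
The x-component gives (-221)t + (-13481/2) = 0, so t = -61/2.
The remaining components then also vanish.

-61/2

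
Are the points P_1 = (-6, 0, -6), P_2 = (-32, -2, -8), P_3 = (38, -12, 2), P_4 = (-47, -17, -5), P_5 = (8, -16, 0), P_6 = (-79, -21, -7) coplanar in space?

No

The plane through P_1, P_2, P_3 has normal n = P_1P_2 × P_1P_3 = (-40, 120, 400) and equation n·P = -2160.
Checking the remaining points: n·P_4 = -2160, n·P_5 = -2240, n·P_6 = -2160.
Since n·P_5 = -2240 ≠ -2160, P_5 is off the plane and the points are not all coplanar.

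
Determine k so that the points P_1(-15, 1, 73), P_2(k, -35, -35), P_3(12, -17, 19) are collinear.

39

Collinearity requires P_1P_2 × P_1P_3 = 0; each component is linear in k.
The y-component gives (54)k + (-2106) = 0, so k = 39.
The remaining components then also vanish.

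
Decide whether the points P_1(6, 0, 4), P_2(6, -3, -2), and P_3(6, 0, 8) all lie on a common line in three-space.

No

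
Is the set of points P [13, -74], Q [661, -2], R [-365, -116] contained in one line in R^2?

PQ = (648, 72), PR = (-378, -42).
det[PQ; PR] = (648)(-42) − (72)(-378) = 0.
The determinant is zero, so the points are collinear.

Yes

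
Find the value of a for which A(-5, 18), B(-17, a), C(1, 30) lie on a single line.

-6

The three points are collinear iff det[AB; AC] = 0.
This determinant is linear in a: (-6)a + (-36) = 0, so a = -6.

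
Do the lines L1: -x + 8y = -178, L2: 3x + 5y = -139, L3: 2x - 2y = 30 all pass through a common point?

Intersecting L1 and L2: solving the 2×2 system gives (x, y) = (-222/29, -673/29).
Substitute into L3: (2)(-222/29) + (-2)(-673/29) = 902/29.
But L3 requires 30 ≠ 902/29, so the three lines have no common point.

No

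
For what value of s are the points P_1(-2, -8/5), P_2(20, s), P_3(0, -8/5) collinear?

-8/5

The three points are collinear iff det[P_1P_2; P_1P_3] = 0.
This determinant is linear in s: (-2)s + (-16/5) = 0, so s = -8/5.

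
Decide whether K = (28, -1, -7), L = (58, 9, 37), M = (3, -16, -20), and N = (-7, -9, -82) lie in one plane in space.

The four points are coplanar iff the 3×3 determinant with rows KL, KM, KN is zero.
Rows: (30, 10, 44), (-25, -15, -13), (-35, -8, -75).
Expanding along the first row: (30)(1021) − (10)(1420) + (44)(-325) = 2130.
Nonzero ⇒ not coplanar.

No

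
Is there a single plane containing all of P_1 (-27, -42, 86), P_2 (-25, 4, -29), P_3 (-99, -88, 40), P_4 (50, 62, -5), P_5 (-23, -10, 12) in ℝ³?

The plane through P_1, P_2, P_3 has normal n = P_1P_2 × P_1P_3 = (-7406, 8372, 3220) and equation n·P = 125258.
Checking the remaining points: n·P_4 = 132664, n·P_5 = 125258.
Since n·P_4 = 132664 ≠ 125258, P_4 is off the plane and the points are not all coplanar.

No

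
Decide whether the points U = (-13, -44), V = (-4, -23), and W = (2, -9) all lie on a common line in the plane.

UV = (9, 21), UW = (15, 35).
Twice the signed area of △UVW is (9)(35) − (21)(15) = 0.
The triangle is degenerate (zero area), so the points are collinear.

Yes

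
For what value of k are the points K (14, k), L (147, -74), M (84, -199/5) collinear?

-9/5

Collinearity: (K − L) must be parallel to (M − L) = (-63, 171/5).
Cross-multiplying the components: (k − (-74))·(-63) = (-133)·(171/5).
Solving gives k = -9/5.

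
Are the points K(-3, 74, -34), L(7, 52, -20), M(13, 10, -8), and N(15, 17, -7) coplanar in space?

The four points are coplanar iff the 3×3 determinant with rows KL, KM, KN is zero.
Rows: (10, -22, 14), (16, -64, 26), (18, -57, 27).
Expanding along the first row: (10)(-246) − (-22)(-36) + (14)(240) = 108.
Nonzero ⇒ not coplanar.

No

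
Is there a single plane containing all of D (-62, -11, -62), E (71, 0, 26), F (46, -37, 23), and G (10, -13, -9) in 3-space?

No

The four points are coplanar iff the 3×3 determinant with rows DE, DF, DG is zero.
Rows: (133, 11, 88), (108, -26, 85), (72, -2, 53).
Expanding along the first row: (133)(-1208) − (11)(-396) + (88)(1656) = -10580.
Nonzero ⇒ not coplanar.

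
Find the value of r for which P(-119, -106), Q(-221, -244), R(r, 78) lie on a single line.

17

Collinearity: (R − P) must be parallel to (Q − P) = (-102, -138).
Cross-multiplying the components: (r − (-119))·(-138) = (184)·(-102).
Solving gives r = 17.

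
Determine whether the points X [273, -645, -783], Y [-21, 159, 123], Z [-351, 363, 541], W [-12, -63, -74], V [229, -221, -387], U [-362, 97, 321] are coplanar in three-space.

Yes

The plane through X, Y, Z has normal n = XY × XZ = (151248, -176088, 205344) and equation n·P = -5916888.
Checking the remaining points: n·W = -5916888, n·V = -5916888, n·U = -5916888.
All equal -5916888, so all 6 points lie in one plane.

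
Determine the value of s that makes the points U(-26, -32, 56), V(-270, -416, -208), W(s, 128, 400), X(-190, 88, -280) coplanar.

210

Normal to plane UVX: n = (160704, -38688, -92256); plane equation n·P = -8106624.
Requiring n·W = -8106624: (160704)s + (-41854464) = -8106624.
So s = 210.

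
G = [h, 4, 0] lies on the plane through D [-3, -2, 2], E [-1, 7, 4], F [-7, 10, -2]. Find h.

-5

The plane through D, E, F has equation −60x + 60z = 300.
Substituting G: (-60)h + (0) = 300, so h = -5.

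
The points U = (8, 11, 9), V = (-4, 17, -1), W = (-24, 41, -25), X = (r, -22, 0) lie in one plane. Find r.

Normal to plane UVW: n = (96, -88, -168); plane equation n·P = -1712.
Requiring n·X = -1712: (96)r + (1936) = -1712.
So r = -38.

-38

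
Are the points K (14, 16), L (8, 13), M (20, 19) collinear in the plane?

KL = (-6, -3), KM = (6, 3).
Twice the signed area of △KLM is (-6)(3) − (-3)(6) = 0.
The triangle is degenerate (zero area), so the points are collinear.

Yes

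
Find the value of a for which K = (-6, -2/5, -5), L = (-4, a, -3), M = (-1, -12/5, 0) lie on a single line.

-6/5

Collinearity requires KL × KM = 0; each component is linear in a.
The x-component gives (5)a + (6) = 0, so a = -6/5.
The remaining components then also vanish.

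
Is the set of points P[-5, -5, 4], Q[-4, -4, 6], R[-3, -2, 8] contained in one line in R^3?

No

PQ = (1, 1, 2), PR = (2, 3, 4).
PQ × PR = (-2, 0, 1).
The cross product is nonzero, so the points do not lie on one line.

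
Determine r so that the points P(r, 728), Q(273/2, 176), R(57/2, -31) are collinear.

Collinearity: (P − Q) must be parallel to (R − Q) = (-108, -207).
Cross-multiplying the components: (r − 273/2)·(-207) = (552)·(-108).
Solving gives r = 849/2.

849/2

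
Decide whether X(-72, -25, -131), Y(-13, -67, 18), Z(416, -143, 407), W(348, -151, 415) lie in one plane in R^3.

No

With X as base: XY = (59, -42, 149), XZ = (488, -118, 538), XW = (420, -126, 546).
XZ × XW = (3360, -40488, -11928).
XY · (XZ × XW) = 121464.
Since 121464 ≠ 0, the four points are not coplanar.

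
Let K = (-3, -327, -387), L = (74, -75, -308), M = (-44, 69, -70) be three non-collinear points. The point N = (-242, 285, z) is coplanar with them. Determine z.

312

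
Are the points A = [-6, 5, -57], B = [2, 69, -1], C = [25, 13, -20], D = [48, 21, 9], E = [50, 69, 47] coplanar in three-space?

Yes

The plane through A, B, C has normal n = AB × AC = (1920, 1440, -1920) and equation n·P = 105120.
Checking the remaining points: n·D = 105120, n·E = 105120.
All equal 105120, so all 5 points lie in one plane.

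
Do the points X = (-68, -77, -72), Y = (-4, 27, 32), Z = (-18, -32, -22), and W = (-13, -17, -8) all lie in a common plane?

With X as base: XY = (64, 104, 104), XZ = (50, 45, 50), XW = (55, 60, 64).
XZ × XW = (-120, -450, 525).
XY · (XZ × XW) = 120.
Since 120 ≠ 0, the four points are not coplanar.

No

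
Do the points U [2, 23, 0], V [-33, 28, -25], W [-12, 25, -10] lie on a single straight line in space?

UV = (-35, 5, -25), UW = (-14, 2, -10).
UV × UW = (0, 0, 0).
The cross product vanishes, so the three points are collinear.

Yes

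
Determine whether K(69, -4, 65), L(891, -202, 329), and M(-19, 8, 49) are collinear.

KL = (822, -198, 264), KM = (-88, 12, -16).
KL × KM = (0, -10080, -7560).
The cross product is nonzero, so the points do not lie on one line.

No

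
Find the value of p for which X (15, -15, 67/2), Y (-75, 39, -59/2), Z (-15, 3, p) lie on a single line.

Direction XY = (-90, 54, -63). From the x-coordinate of Z, the parameter along the line is τ = (-15 − 15)/(-90) = 1/3.
Then p = 67/2 + 1/3·(-63) = 25/2.

25/2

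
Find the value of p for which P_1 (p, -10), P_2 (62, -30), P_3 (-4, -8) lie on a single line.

2

Collinearity: (P_1 − P_2) must be parallel to (P_3 − P_2) = (-66, 22).
Cross-multiplying the components: (p − 62)·(22) = (20)·(-66).
Solving gives p = 2.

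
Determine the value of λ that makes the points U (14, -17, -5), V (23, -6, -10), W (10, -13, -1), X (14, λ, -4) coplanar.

Normal to plane UVW: n = (64, -16, 80); plane equation n·P = 768.
Requiring n·X = 768: (-16)λ + (576) = 768.
So λ = -12.

-12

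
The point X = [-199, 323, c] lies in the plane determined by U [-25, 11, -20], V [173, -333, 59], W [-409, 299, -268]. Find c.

-87

The plane through U, V, W has equation 62560x + 18768y − 75072z = 143888.
Substituting X: (-75072)c + (-6387376) = 143888, so c = -87.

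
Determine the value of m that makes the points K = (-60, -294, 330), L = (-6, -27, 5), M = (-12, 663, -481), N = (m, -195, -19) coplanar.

54

Coplanarity ⇔ det[KL; KM; KN] = 0.
Expanding, this is linear in m: (94488)m + (-5102352) = 0.
So m = 54.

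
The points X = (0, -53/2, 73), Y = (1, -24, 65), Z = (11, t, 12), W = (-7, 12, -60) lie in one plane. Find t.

The points are coplanar iff XY · (XZ × XW) = 0.
Expanding, this is linear in t: (-189)t + (-1323) = 0.
So t = -7.

-7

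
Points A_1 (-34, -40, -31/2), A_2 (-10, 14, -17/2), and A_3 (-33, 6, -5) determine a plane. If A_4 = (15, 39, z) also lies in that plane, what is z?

-17/2

A normal to the plane is n = A_1A_2 × A_1A_3 = (245, -245, 1050).
A_4 lies in the plane iff n · A_1A_4 = 0.
This gives (1050)z + (8925) = 0, so z = -17/2.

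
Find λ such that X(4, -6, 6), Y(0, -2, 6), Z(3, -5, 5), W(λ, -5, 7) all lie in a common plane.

Normal to plane XYZ: n = (-4, -4, 0); plane equation n·P = 8.
Requiring n·W = 8: (-4)λ + (20) = 8.
So λ = 3.

3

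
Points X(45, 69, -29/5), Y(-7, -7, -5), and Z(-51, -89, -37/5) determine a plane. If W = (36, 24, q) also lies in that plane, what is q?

-56/5

A normal to the plane is n = XY × XZ = (248, -160, 920).
W lies in the plane iff n · XW = 0.
This gives (920)q + (10304) = 0, so q = -56/5.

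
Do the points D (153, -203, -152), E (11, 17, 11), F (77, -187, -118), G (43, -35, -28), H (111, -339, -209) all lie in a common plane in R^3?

No

The plane through D, E, F has normal n = DE × DF = (4872, -7560, 14448) and equation n·P = 84000.
Checking the remaining points: n·G = 69552, n·H = 84000.
Since n·G = 69552 ≠ 84000, G is off the plane and the points are not all coplanar.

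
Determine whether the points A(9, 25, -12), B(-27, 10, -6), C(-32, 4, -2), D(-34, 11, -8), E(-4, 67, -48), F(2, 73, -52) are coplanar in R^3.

The plane through A, B, C has normal n = AB × AC = (-24, 114, 141) and equation n·P = 942.
Checking the remaining points: n·D = 942, n·E = 966, n·F = 942.
Since n·E = 966 ≠ 942, E is off the plane and the points are not all coplanar.

No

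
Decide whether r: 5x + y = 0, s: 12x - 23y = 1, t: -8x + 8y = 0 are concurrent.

No

Lines aᵢx + bᵢy = cᵢ with pairwise distinct directions are concurrent exactly when det[aᵢ bᵢ cᵢ] = 0.
Here the determinant is -48.
Nonzero, so no common point exists.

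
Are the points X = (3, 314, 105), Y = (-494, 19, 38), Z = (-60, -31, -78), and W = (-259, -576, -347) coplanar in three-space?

Yes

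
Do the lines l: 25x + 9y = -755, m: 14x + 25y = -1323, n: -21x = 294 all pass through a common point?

No

The three lines meet at one point iff the augmented coefficient matrix [aᵢ bᵢ cᵢ] has rank < 3, i.e. its determinant vanishes.
Here the determinant is 378.
Nonzero, so no common point exists.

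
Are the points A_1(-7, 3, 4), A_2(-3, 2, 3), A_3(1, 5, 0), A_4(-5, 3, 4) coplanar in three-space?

No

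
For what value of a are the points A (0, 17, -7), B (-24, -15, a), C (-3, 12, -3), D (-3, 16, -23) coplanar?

-15

The points are coplanar iff AB · (AC × AD) = 0.
Expanding, this is linear in a: (-12)a + (-180) = 0.
So a = -15.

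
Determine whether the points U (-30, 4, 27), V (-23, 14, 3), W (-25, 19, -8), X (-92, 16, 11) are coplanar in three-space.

The four points are coplanar iff the 3×3 determinant with rows UV, UW, UX is zero.
Rows: (7, 10, -24), (5, 15, -35), (-62, 12, -16).
Expanding along the first row: (7)(180) − (10)(-2250) + (-24)(990) = 0.
Zero determinant ⇒ coplanar.

Yes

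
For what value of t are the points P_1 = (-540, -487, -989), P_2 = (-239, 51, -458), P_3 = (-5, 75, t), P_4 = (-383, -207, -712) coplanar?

-24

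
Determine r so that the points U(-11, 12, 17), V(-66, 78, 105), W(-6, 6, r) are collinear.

9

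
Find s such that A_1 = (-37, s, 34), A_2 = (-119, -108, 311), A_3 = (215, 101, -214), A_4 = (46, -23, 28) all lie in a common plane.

Coplanarity ⇔ det[A_1A_2; A_1A_3; A_1A_4] = 0.
Expanding, this is linear in s: (-7897)s + (-1350387) = 0.
So s = -171.

-171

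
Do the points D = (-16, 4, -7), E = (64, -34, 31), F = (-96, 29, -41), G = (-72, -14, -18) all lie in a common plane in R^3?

No

The four points are coplanar iff the 3×3 determinant with rows DE, DF, DG is zero.
Rows: (80, -38, 38), (-80, 25, -34), (-56, -18, -11).
Expanding along the first row: (80)(-887) − (-38)(-1024) + (38)(2840) = -1952.
Nonzero ⇒ not coplanar.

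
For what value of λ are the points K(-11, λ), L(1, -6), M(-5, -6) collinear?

Collinearity: (K − L) must be parallel to (M − L) = (-6, 0).
Cross-multiplying the components: (λ − (-6))·(-6) = (-12)·(0).
Solving gives λ = -6.

-6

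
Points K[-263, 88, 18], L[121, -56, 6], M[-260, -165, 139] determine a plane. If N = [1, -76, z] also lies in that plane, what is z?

The plane through K, L, M has equation −20460x − 46500y − 96720z = -451980.
Substituting N: (-96720)z + (3513540) = -451980, so z = 41.

41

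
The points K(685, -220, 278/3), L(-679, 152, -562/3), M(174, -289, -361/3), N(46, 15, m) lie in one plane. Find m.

Normal to plane KLM: n = (-98556, -147452, 284208); plane equation n·P = -8734812.
Requiring n·N = -8734812: (284208)m + (-6745356) = -8734812.
So m = -7.

-7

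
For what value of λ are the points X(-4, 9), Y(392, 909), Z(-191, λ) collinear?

-416

Collinearity: (Z − X) must be parallel to (Y − X) = (396, 900).
Cross-multiplying the components: (λ − 9)·(396) = (-187)·(900).
Solving gives λ = -416.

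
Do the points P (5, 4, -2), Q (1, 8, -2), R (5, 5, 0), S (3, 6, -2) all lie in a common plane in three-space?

Yes

A normal to the plane through P, Q, R is n = PQ × PR = (8, 8, -4).
The plane has equation n·X = 80. For S: n·S = 80.
Equal, so S lies in the plane and all four are coplanar.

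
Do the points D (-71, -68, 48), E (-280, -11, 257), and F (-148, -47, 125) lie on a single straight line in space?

DE = (-209, 57, 209), DF = (-77, 21, 77).
DE × DF = (0, 0, 0).
The cross product vanishes, so the three points are collinear.

Yes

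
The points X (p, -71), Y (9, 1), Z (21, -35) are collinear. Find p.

Collinearity: (X − Y) must be parallel to (Z − Y) = (12, -36).
Cross-multiplying the components: (p − 9)·(-36) = (-72)·(12).
Solving gives p = 33.

33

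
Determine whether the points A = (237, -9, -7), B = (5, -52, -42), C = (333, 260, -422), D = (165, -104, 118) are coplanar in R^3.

No

The four points are coplanar iff the 3×3 determinant with rows AB, AC, AD is zero.
Rows: (-232, -43, -35), (96, 269, -415), (-72, -95, 125).
Expanding along the first row: (-232)(-5800) − (-43)(-17880) + (-35)(10248) = 218080.
Nonzero ⇒ not coplanar.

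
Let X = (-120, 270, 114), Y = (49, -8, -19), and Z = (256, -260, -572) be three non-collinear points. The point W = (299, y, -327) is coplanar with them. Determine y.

A normal to the plane is n = XY × XZ = (120218, 65926, 14958).
W lies in the plane iff n · XW = 0.
This gives (65926)y + (25974844) = 0, so y = -394.

-394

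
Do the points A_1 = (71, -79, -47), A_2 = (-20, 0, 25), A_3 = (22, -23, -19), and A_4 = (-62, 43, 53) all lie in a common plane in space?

Yes

The four points are coplanar iff the 3×3 determinant with rows A_1A_2, A_1A_3, A_1A_4 is zero.
Rows: (-91, 79, 72), (-49, 56, 28), (-133, 122, 100).
Expanding along the first row: (-91)(2184) − (79)(-1176) + (72)(1470) = 0.
Zero determinant ⇒ coplanar.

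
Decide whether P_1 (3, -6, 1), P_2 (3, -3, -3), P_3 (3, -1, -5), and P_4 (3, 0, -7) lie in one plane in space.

Yes

The four points are coplanar iff the 3×3 determinant with rows P_1P_2, P_1P_3, P_1P_4 is zero.
Rows: (0, 3, -4), (0, 5, -6), (0, 6, -8).
Expanding along the first row: (0)(-4) − (3)(0) + (-4)(0) = 0.
Zero determinant ⇒ coplanar.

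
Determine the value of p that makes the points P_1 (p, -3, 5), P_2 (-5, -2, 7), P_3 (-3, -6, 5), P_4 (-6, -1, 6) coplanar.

Coplanarity ⇔ det[P_1P_2; P_1P_3; P_1P_4] = 0.
Expanding, this is linear in p: (-6)p + (-30) = 0.
So p = -5.

-5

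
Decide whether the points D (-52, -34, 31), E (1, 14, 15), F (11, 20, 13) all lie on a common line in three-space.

No

DE = (53, 48, -16), DF = (63, 54, -18).
DE × DF = (0, -54, -162).
The cross product is nonzero, so the points do not lie on one line.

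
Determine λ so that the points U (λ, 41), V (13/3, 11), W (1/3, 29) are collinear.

-7/3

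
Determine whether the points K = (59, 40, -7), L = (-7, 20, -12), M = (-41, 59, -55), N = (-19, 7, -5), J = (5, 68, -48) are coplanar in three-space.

No

The plane through K, L, M has normal n = KL × KM = (1055, -2668, -3254) and equation n·P = -21697.
Checking the remaining points: n·N = -22451, n·J = -19957.
Since n·N = -22451 ≠ -21697, N is off the plane and the points are not all coplanar.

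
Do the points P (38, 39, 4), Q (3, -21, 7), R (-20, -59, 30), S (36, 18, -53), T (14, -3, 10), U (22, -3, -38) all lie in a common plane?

The plane through P, Q, R has normal n = PQ × PR = (-1266, 736, -50) and equation n·X = -19604.
Checking the remaining points: n·S = -29678, n·T = -20432, n·U = -28160.
Since n·S = -29678 ≠ -19604, S is off the plane and the points are not all coplanar.

No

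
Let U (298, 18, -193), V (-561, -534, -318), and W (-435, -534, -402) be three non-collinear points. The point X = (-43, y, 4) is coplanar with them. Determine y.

-6

A normal to the plane is n = UV × UW = (46368, -87906, 69552).
X lies in the plane iff n · UX = 0.
This gives (-87906)y + (-527436) = 0, so y = -6.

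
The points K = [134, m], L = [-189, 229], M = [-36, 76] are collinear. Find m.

-94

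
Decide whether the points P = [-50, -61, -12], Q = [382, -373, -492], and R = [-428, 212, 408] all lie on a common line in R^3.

Yes

PQ = (432, -312, -480), PR = (-378, 273, 420).
PQ × PR = (0, 0, 0).
The cross product vanishes, so the three points are collinear.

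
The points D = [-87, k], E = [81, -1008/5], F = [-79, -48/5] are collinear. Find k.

0

Collinearity: (D − E) must be parallel to (F − E) = (-160, 192).
Cross-multiplying the components: (k − (-1008/5))·(-160) = (-168)·(192).
Solving gives k = 0.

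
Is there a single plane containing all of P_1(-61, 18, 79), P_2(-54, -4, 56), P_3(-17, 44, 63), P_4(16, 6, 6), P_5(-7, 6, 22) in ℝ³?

No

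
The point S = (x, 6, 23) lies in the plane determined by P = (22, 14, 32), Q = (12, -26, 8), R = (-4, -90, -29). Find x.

20

Coplanarity requires PQ · (PR × PS) = 0.
PQ = (-10, -40, -24), PR = (-26, -104, -61); the triple product is linear in x with coefficient -56 and constant term 1120.
Setting it to zero: x = 20.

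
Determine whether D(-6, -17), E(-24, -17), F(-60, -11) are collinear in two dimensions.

DE = (-18, 0), DF = (-54, 6).
If collinear, DF would be a scalar multiple of DE. But (-18)·(6) ≠ (0)·(-54) (difference -108), so they are not parallel; the points are not collinear.

No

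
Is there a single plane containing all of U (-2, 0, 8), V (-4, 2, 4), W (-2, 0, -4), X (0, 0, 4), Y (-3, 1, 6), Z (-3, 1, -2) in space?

No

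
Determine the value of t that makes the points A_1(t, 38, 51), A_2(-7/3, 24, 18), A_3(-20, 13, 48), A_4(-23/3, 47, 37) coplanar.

-50/3

Coplanarity ⇔ det[A_1A_2; A_1A_3; A_1A_4] = 0.
Expanding, this is linear in t: (899)t + (44950/3) = 0.
So t = -50/3.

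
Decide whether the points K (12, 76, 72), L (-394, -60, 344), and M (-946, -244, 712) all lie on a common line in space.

KL = (-406, -136, 272), KM = (-958, -320, 640).
Comparing components 3 and 1: (272)(-958) − (-406)(640) = -736 ≠ 0, so KL and KM are not parallel and the points are not collinear.

No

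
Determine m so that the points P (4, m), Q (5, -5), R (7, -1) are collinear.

The three points are collinear iff det[PQ; PR] = 0.
This determinant is linear in m: (2)m + (14) = 0, so m = -7.

-7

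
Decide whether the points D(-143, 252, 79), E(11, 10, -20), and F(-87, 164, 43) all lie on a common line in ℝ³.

Yes

DE = (154, -242, -99), DF = (56, -88, -36).
Each component of DF is 4/11 times the corresponding component of DE, so DF = 4/11·DE and the points are collinear.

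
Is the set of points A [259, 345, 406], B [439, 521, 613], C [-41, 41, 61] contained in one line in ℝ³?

AB = (180, 176, 207), AC = (-300, -304, -345).
Comparing components 2 and 3: (176)(-345) − (207)(-304) = 2208 ≠ 0, so AB and AC are not parallel and the points are not collinear.

No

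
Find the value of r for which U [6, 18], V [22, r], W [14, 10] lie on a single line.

2

Collinearity: (V − U) must be parallel to (W − U) = (8, -8).
Cross-multiplying the components: (r − 18)·(8) = (16)·(-8).
Solving gives r = 2.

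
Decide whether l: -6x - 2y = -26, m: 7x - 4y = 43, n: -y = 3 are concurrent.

No

The three lines meet at one point iff the augmented coefficient matrix [aᵢ bᵢ cᵢ] has rank < 3, i.e. its determinant vanishes.
Here the determinant is 38.
Nonzero, so no common point exists.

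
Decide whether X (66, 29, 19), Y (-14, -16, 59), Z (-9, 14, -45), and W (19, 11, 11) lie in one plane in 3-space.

With X as base: XY = (-80, -45, 40), XZ = (-75, -15, -64), XW = (-47, -18, -8).
XZ × XW = (-1032, 2408, 645).
XY · (XZ × XW) = 0.
The scalar triple product vanishes, so the four points are coplanar.

Yes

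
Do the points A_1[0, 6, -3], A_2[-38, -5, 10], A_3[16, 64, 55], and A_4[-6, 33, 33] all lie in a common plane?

No

The four points are coplanar iff the 3×3 determinant with rows A_1A_2, A_1A_3, A_1A_4 is zero.
Rows: (-38, -11, 13), (16, 58, 58), (-6, 27, 36).
Expanding along the first row: (-38)(522) − (-11)(924) + (13)(780) = 468.
Nonzero ⇒ not coplanar.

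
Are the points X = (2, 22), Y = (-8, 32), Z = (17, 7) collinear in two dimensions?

Yes

XY = (-10, 10), XZ = (15, -15).
det[XY; XZ] = (-10)(-15) − (10)(15) = 0.
The determinant is zero, so the points are collinear.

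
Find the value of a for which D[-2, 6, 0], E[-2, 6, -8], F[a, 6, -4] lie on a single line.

-2

Direction DE = (0, 0, -8). From the z-coordinate of F, the parameter along the line is τ = (-4 − 0)/(-8) = 1/2.
Then a = (-2) + 1/2·(0) = -2.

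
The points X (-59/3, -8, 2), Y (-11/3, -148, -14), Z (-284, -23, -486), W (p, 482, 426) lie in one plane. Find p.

The points are coplanar iff XY · (XZ × XW) = 0.
Expanding, this is linear in p: (68080)p + (-25666160/3) = 0.
So p = 377/3.

377/3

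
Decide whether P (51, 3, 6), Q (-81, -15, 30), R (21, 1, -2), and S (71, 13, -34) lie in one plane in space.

With P as base: PQ = (-132, -18, 24), PR = (-30, -2, -8), PS = (20, 10, -40).
PR × PS = (160, -1360, -260).
PQ · (PR × PS) = -2880.
Since -2880 ≠ 0, the four points are not coplanar.

No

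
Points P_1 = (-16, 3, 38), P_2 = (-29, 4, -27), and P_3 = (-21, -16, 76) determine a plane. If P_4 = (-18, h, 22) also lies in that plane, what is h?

Coplanarity requires P_1P_2 · (P_1P_3 × P_1P_4) = 0.
P_1P_2 = (-13, 1, -65), P_1P_3 = (-5, -19, 38); the triple product is linear in h with coefficient 819 and constant term -4095.
Setting it to zero: h = 5.

5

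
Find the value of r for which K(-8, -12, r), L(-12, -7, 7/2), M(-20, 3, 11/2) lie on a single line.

5/2

Collinearity requires KL × KM = 0; each component is linear in r.
The x-component gives (10)r + (-25) = 0, so r = 5/2.
The remaining components then also vanish.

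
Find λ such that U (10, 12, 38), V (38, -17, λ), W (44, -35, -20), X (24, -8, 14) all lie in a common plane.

-8

Coplanarity ⇔ det[UV; UW; UX] = 0.
Expanding, this is linear in λ: (-22)λ + (-176) = 0.
So λ = -8.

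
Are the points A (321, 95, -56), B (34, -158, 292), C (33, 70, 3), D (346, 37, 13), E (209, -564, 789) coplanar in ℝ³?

No

The plane through A, B, C has normal n = AB × AC = (-6227, -83291, -65689) and equation n·P = -6232928.
Checking the remaining points: n·D = -6090266, n·E = -6153940.
Since n·D = -6090266 ≠ -6232928, D is off the plane and the points are not all coplanar.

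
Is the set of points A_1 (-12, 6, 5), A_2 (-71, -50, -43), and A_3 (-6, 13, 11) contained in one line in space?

No

A_1A_2 = (-59, -56, -48), A_1A_3 = (6, 7, 6).
A_1A_2 × A_1A_3 = (0, 66, -77).
The cross product is nonzero, so the points do not lie on one line.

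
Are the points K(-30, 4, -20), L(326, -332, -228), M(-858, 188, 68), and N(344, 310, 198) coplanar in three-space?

With K as base: KL = (356, -336, -208), KM = (-828, 184, 88), KN = (374, 306, 218).
KM × KN = (13184, 213416, -322184).
KL · (KM × KN) = 0.
The scalar triple product vanishes, so the four points are coplanar.

Yes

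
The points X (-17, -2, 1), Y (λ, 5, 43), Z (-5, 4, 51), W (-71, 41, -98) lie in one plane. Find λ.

Coplanarity ⇔ det[XY; XZ; XW] = 0.
Expanding, this is linear in λ: (-2744)λ + (-21952) = 0.
So λ = -8.

-8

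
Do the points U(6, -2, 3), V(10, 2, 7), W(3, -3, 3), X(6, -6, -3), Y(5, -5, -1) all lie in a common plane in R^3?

Yes

The plane through U, V, W has normal n = UV × UW = (4, -12, 8) and equation n·P = 72.
Checking the remaining points: n·X = 72, n·Y = 72.
All equal 72, so all 5 points lie in one plane.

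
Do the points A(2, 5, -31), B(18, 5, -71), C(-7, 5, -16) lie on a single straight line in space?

AB = (16, 0, -40), AC = (-9, 0, 15).
Comparing components 3 and 1: (-40)(-9) − (16)(15) = 120 ≠ 0, so AB and AC are not parallel and the points are not collinear.

No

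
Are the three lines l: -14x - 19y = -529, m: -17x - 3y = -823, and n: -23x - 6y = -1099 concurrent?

No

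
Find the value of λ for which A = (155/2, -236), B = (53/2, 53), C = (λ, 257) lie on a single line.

The three points are collinear iff det[AB; AC] = 0.
This determinant is linear in λ: (-289)λ + (-5491/2) = 0, so λ = -19/2.

-19/2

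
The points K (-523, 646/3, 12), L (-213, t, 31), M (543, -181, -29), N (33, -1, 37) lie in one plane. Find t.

Normal to plane KMN: n = (-18778, -49446, -10250); plane equation n·P = -949478.
Requiring n·L = -949478: (-49446)t + (3681964) = -949478.
So t = 281/3.

281/3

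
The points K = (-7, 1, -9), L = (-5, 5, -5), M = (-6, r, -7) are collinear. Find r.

3

Direction KL = (2, 4, 4). From the x-coordinate of M, the parameter along the line is τ = (-6 − (-7))/2 = 1/2.
Then r = 1 + 1/2·(4) = 3.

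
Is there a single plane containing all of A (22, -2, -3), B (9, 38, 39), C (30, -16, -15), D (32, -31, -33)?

With A as base: AB = (-13, 40, 42), AC = (8, -14, -12), AD = (10, -29, -30).
AC × AD = (72, 120, -92).
AB · (AC × AD) = 0.
The scalar triple product vanishes, so the four points are coplanar.

Yes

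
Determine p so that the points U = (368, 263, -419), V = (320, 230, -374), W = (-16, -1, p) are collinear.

Collinearity requires UV × UW = 0; each component is linear in p.
The x-component gives (-33)p + (-1947) = 0, so p = -59.
The remaining components then also vanish.

-59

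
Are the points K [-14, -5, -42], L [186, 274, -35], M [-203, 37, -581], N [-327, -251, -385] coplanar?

Yes

The four points are coplanar iff the 3×3 determinant with rows KL, KM, KN is zero.
Rows: (200, 279, 7), (-189, 42, -539), (-313, -246, -343).
Expanding along the first row: (200)(-147000) − (279)(-103880) + (7)(59640) = 0.
Zero determinant ⇒ coplanar.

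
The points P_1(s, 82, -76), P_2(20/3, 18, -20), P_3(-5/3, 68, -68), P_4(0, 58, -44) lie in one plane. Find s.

Coplanarity ⇔ det[P_1P_2; P_1P_3; P_1P_4] = 0.
Expanding, this is linear in s: (-720)s + (-2880) = 0.
So s = -4.

-4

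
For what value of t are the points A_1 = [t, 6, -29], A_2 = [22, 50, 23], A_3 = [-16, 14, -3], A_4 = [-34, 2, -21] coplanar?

-36

The points are coplanar iff A_1A_2 · (A_1A_3 × A_1A_4) = 0.
Expanding, this is linear in t: (-336)t + (-12096) = 0.
So t = -36.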